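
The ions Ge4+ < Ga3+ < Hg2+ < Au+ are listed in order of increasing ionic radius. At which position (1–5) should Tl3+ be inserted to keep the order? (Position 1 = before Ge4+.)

3

Electron counts and nuclear charges: Ge4+ (Z=32, 28 e⁻), Ga3+ (Z=31, 28 e⁻), Tl3+ (Z=81, 78 e⁻), Hg2+ (Z=80, 78 e⁻), Au+ (Z=79, 78 e⁻). Ge4+ < Ga3+ (isoelectronic, higher Z=32 is smaller); Ga3+ < Tl3+ (same group, 2 shells fewer); Tl3+ < Hg2+ (isoelectronic, higher Z=81 is smaller); Hg2+ < Au+ (isoelectronic, higher Z=80 is smaller).
Merged order: Ge4+ < Ga3+ < Tl3+ < Hg2+ < Au+ — Tl3+ is number 3.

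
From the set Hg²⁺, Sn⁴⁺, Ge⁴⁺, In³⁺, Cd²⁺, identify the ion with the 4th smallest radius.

First list Z and electron count for each: Ge⁴⁺: 28 e⁻, Z=32, Sn⁴⁺: 46 e⁻, Z=50, In³⁺: 46 e⁻, Z=49, Cd²⁺: 46 e⁻, Z=48, Hg²⁺: 78 e⁻, Z=80. Ge⁴⁺ < Sn⁴⁺ (same group, period 4 vs 5); Sn⁴⁺ < In³⁺ (isoelectronic, higher Z=50 is smaller); In³⁺ < Cd²⁺ (isoelectronic, higher Z=49 is smaller); Cd²⁺ < Hg²⁺ (same group, period 5 vs 6).
Ordering: Ge⁴⁺ < Sn⁴⁺ < In³⁺ < Cd²⁺ < Hg²⁺. The 4th smallest is Cd²⁺.

Cd²⁺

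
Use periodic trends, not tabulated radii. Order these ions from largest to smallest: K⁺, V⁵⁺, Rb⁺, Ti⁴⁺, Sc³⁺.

Electron counts and nuclear charges: V⁵⁺ has 18 e⁻ (Z=23), Ti⁴⁺ has 18 e⁻ (Z=22), Sc³⁺ has 18 e⁻ (Z=21), K⁺ has 18 e⁻ (Z=19), Rb⁺ has 36 e⁻ (Z=37). V⁵⁺ < Ti⁴⁺ (isoelectronic, higher Z=23 is smaller); Ti⁴⁺ < Sc³⁺ (both 18 e⁻, Z=22>21); Sc³⁺ < K⁺ (both 18 e⁻, Z=21>19); K⁺ < Rb⁺ (same group, 1 shell fewer).

Rb⁺ > K⁺ > Sc³⁺ > Ti⁴⁺ > V⁵⁺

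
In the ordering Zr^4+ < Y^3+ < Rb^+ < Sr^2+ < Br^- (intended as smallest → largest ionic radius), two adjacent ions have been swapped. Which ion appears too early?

Scanning neighbour by neighbour, only Rb^+/Sr^2+ violates a trend: Sr^2+ and Rb^+ share 36 electrons; the higher nuclear charge on Sr (Z=38) contracts it more, so Sr^2+ < Rb^+. That makes Rb^+ the one sitting a position early relative to where it belongs.

Rb^+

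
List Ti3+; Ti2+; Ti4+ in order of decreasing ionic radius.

Same element, different charge: the more highly charged cation has fewer electrons and a greater effective nuclear charge per electron, making Ti4+ the smallest.

Ti2+ > Ti3+ > Ti4+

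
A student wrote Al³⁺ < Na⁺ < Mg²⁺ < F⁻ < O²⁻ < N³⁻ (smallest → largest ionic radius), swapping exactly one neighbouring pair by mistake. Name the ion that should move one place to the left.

Compare adjacent ions: both have 10 electrons but Z(Mg)=12 > Z(Na)=11, so Mg²⁺ should be the smaller of the two — yet in this increasing list Na⁺ sits before Mg²⁺. Nothing else is reversed, so Mg²⁺ should move one place to the left.

Mg²⁺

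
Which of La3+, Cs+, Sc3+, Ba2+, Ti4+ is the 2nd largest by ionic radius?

Ba2+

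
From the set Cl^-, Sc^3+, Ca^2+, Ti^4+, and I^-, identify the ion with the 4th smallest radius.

First list Z and electron count for each: Ti^4+ (Z=22, 18 e⁻), Sc^3+ (Z=21, 18 e⁻), Ca^2+ (Z=20, 18 e⁻), Cl^- (Z=17, 18 e⁻), I^- (Z=53, 54 e⁻). Ti^4+ < Sc^3+ (isoelectronic, higher Z=22 is smaller); Sc^3+ < Ca^2+ (isoelectronic, higher Z=21 is smaller); Ca^2+ < Cl^- (both 18 e⁻, Z=20>17); Cl^- < I^- (same group, period 3 vs 5).
Ordering: Ti^4+ < Sc^3+ < Ca^2+ < Cl^- < I^-. The 4th smallest is Cl^-.

Cl^-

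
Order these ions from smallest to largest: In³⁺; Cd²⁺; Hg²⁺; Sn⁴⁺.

Electron counts and nuclear charges: Sn⁴⁺ (Z=50, 46 e⁻), In³⁺ (Z=49, 46 e⁻), Cd²⁺ (Z=48, 46 e⁻), Hg²⁺ (Z=80, 78 e⁻). Sn⁴⁺ < In³⁺ (isoelectronic, higher Z=50 is smaller); In³⁺ < Cd²⁺ (isoelectronic, higher Z=49 is smaller); Cd²⁺ < Hg²⁺ (same group, period 5 vs 6).

Sn⁴⁺ < In³⁺ < Cd²⁺ < Hg²⁺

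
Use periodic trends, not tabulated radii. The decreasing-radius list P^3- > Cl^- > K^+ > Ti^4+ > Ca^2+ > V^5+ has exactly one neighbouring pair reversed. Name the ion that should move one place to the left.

The pair Ti^4+, Ca^2+ is the wrong way round — both have 18 electrons but Z(Ti)=22 > Z(Ca)=20, so Ti^4+ should be the smaller of the two. All other adjacent pairs agree with periodic trends, so Ca^2+ is the misplaced ion.

Ca^2+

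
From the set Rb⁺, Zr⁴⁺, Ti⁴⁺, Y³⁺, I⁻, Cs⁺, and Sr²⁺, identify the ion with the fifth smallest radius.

Rb⁺

Tabulating Z and e⁻: Ti⁴⁺: 18 e⁻, Z=22, Zr⁴⁺: 36 e⁻, Z=40, Y³⁺: 36 e⁻, Z=39, Sr²⁺: 36 e⁻, Z=38, Rb⁺: 36 e⁻, Z=37, Cs⁺: 54 e⁻, Z=55, I⁻: 54 e⁻, Z=53. Ti⁴⁺ < Zr⁴⁺ (same group, 1 shell fewer); Zr⁴⁺ < Y³⁺ (isoelectronic, higher Z=40 is smaller); Y³⁺ < Sr²⁺ (isoelectronic, higher Z=39 is smaller); Sr²⁺ < Rb⁺ (isoelectronic, higher Z=38 is smaller); Rb⁺ < Cs⁺ (same group, period 5 vs 6); Cs⁺ < I⁻ (both 54 e⁻, Z=55>53).
Full ascending order: Ti⁴⁺ < Zr⁴⁺ < Y³⁺ < Sr²⁺ < Rb⁺ < Cs⁺ < I⁻. Counting from the smallest, position 5 is Rb⁺.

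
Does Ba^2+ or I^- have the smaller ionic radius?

Isoelectronic series (54 e⁻ each). Size is set by nuclear charge: more protons means a smaller ion. Ba^2+ (Z=56), I^- (Z=53).

Ba^2+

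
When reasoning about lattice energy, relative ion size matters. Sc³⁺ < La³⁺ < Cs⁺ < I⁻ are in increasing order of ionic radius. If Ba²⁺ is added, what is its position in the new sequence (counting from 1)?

First list Z and electron count for each: Sc³⁺: 18 e⁻, Z=21, La³⁺: 54 e⁻, Z=57, Ba²⁺: 54 e⁻, Z=56, Cs⁺: 54 e⁻, Z=55, I⁻: 54 e⁻, Z=53. Sc³⁺ < La³⁺ (same group, 2 shells fewer); La³⁺ < Ba²⁺ (both 54 e⁻, Z=57>56); Ba²⁺ < Cs⁺ (both 54 e⁻, Z=56>55); Cs⁺ < I⁻ (isoelectronic, higher Z=55 is smaller).
Merged order: Sc³⁺ < La³⁺ < Ba²⁺ < Cs⁺ < I⁻ — Ba²⁺ is number 3.

3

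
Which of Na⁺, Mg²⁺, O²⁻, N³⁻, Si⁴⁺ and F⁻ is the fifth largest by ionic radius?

Mg²⁺

Isoelectronic series (10 e⁻ each). Size is set by nuclear charge: more protons means a smaller ion. Si⁴⁺ (Z=14), Mg²⁺ (Z=12), Na⁺ (Z=11), F⁻ (Z=9), O²⁻ (Z=8), N³⁻ (Z=7).
That gives Si⁴⁺ < Mg²⁺ < Na⁺ < F⁻ < O²⁻ < N³⁻. From the largest end, number 5 is Mg²⁺.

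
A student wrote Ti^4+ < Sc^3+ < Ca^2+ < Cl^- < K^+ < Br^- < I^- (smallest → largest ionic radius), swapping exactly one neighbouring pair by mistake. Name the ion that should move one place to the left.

Compare adjacent ions: both have 18 electrons but Z(K)=19 > Z(Cl)=17, so K^+ should be the smaller of the two — yet in this increasing list Cl^- sits before K^+. Nothing else is reversed, so K^+ should move one place to the left.

K^+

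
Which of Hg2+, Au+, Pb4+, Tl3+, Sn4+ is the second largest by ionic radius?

Sn4+ (Z=50, 46 e⁻), Pb4+ (Z=82, 78 e⁻), Tl3+ (Z=81, 78 e⁻), Hg2+ (Z=80, 78 e⁻), Au+ (Z=79, 78 e⁻). Sn4+ < Pb4+ (same group, period 5 vs 6); Pb4+ < Tl3+ (both 78 e⁻, Z=82>81); Tl3+ < Hg2+ (both 78 e⁻, Z=81>80); Hg2+ < Au+ (both 78 e⁻, Z=80>79).
Full ascending order: Sn4+ < Pb4+ < Tl3+ < Hg2+ < Au+. Counting from the largest, position 2 is Hg2+.

Hg2+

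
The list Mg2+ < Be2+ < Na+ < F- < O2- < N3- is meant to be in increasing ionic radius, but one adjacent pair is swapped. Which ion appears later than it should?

Check each adjacent pair. Mg2+ and Be2+ are reversed: same group and charge — period 2 sits above period 3, so Be2+ is smaller. No other neighbouring pair contradicts the periodic trends, so Be2+ is the ion listed too late.

Be2+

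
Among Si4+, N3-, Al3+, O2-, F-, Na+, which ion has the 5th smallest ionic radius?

O2-

These species are isoelectronic with 10 electrons. The only difference is the number of protons: Si4+ (Z=14), Al3+ (Z=13), Na+ (Z=11), F- (Z=9), O2- (Z=8), N3- (Z=7). The strongest nuclear pull (Si4+) gives the smallest ion.
Full ascending order: Si4+ < Al3+ < Na+ < F- < O2- < N3-. Counting from the smallest, position 5 is O2-.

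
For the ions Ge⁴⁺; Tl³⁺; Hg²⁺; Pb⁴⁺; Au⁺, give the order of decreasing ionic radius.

First list Z and electron count for each: Ge⁴⁺ has 28 e⁻ (Z=32), Pb⁴⁺ has 78 e⁻ (Z=82), Tl³⁺ has 78 e⁻ (Z=81), Hg²⁺ has 78 e⁻ (Z=80), Au⁺ has 78 e⁻ (Z=79). Ge⁴⁺ < Pb⁴⁺ (same group, period 4 vs 6); Pb⁴⁺ < Tl³⁺ (both 78 e⁻, Z=82>81); Tl³⁺ < Hg²⁺ (isoelectronic, higher Z=81 is smaller); Hg²⁺ < Au⁺ (isoelectronic, higher Z=80 is smaller).

Au⁺ > Hg²⁺ > Tl³⁺ > Pb⁴⁺ > Ge⁴⁺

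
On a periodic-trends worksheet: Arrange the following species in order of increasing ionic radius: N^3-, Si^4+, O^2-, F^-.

Si^4+ < F^- < O^2- < N^3-

These species are isoelectronic with 10 electrons. The only difference is the number of protons: Si^4+ (Z=14), F^- (Z=9), O^2- (Z=8), N^3- (Z=7). The strongest nuclear pull (Si^4+) gives the smallest ion.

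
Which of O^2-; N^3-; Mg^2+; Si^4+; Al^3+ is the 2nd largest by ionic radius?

O^2-

Isoelectronic series (10 e⁻ each). Size is set by nuclear charge: more protons means a smaller ion. Si^4+ (Z=14), Al^3+ (Z=13), Mg^2+ (Z=12), O^2- (Z=8), N^3- (Z=7).
That gives Si^4+ < Al^3+ < Mg^2+ < O^2- < N^3-. From the largest end, number 2 is O^2-.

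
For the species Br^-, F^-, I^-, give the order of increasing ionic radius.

Same group, same charge. Going down the group adds an extra shell of electrons, so the ion gets larger: F^- is highest in the group and smallest.

F^- < Br^- < I^-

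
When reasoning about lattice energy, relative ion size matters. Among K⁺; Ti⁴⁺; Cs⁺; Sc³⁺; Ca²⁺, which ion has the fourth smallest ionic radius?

Work out protons and electrons: Ti⁴⁺ (Z=22, 18 e⁻), Sc³⁺ (Z=21, 18 e⁻), Ca²⁺ (Z=20, 18 e⁻), K⁺ (Z=19, 18 e⁻), Cs⁺ (Z=55, 54 e⁻). Ti⁴⁺ < Sc³⁺ (both 18 e⁻, Z=22>21); Sc³⁺ < Ca²⁺ (isoelectronic, higher Z=21 is smaller); Ca²⁺ < K⁺ (isoelectronic, higher Z=20 is smaller); K⁺ < Cs⁺ (same group, 2 shells fewer).
That gives Ti⁴⁺ < Sc³⁺ < Ca²⁺ < K⁺ < Cs⁺. From the smallest end, number 4 is K⁺.

K⁺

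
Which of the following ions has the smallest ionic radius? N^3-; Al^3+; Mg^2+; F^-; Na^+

Al^3+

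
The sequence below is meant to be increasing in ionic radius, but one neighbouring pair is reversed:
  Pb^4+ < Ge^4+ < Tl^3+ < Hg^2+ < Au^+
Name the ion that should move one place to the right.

Compare adjacent ions: same group and charge — period 4 sits above period 6, so Ge^4+ is smaller — yet in this increasing list Pb^4+ sits before Ge^4+. Nothing else is reversed, so Pb^4+ should move one place to the right.

Pb^4+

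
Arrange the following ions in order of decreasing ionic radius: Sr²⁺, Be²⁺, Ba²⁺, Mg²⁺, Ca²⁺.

These ions sit in one column with identical charge. Each step down the periodic table adds a principal shell, increasing the radius.

Ba²⁺ > Sr²⁺ > Ca²⁺ > Mg²⁺ > Be²⁺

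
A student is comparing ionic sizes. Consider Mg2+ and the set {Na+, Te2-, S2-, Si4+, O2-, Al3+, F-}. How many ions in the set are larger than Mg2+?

Si4+ (Z=14, 10 e⁻), Al3+ (Z=13, 10 e⁻), Mg2+ (Z=12, 10 e⁻), Na+ (Z=11, 10 e⁻), F- (Z=9, 10 e⁻), O2- (Z=8, 10 e⁻), S2- (Z=16, 18 e⁻), Te2- (Z=52, 54 e⁻). Si4+ < Al3+ (both 10 e⁻, Z=14>13); Al3+ < Mg2+ (both 10 e⁻, Z=13>12); Mg2+ < Na+ (both 10 e⁻, Z=12>11); Na+ < F- (isoelectronic, higher Z=11 is smaller); F- < O2- (both 10 e⁻, Z=9>8); O2- < S2- (same group, 1 shell fewer); S2- < Te2- (same group, period 3 vs 5).
Relative to Mg2+, the ions that are larger are Na+, F-, O2-, S2-, Te2-. That's 5.

5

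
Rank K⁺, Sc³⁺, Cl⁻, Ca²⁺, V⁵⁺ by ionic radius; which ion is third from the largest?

Ca²⁺

Isoelectronic series (18 e⁻ each). Size is set by nuclear charge: more protons means a smaller ion. V⁵⁺ (Z=23), Sc³⁺ (Z=21), Ca²⁺ (Z=20), K⁺ (Z=19), Cl⁻ (Z=17).
So the order is V⁵⁺ < Sc³⁺ < Ca²⁺ < K⁺ < Cl⁻; the 3rd-largest ion is Ca²⁺.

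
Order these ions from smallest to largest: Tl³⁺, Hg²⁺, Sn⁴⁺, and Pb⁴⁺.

Sn⁴⁺ < Pb⁴⁺ < Tl³⁺ < Hg²⁺

Sn⁴⁺: 46 e⁻, Z=50, Pb⁴⁺: 78 e⁻, Z=82, Tl³⁺: 78 e⁻, Z=81, Hg²⁺: 78 e⁻, Z=80. Sn⁴⁺ < Pb⁴⁺ (same group, period 5 vs 6); Pb⁴⁺ < Tl³⁺ (both 78 e⁻, Z=82>81); Tl³⁺ < Hg²⁺ (isoelectronic, higher Z=81 is smaller).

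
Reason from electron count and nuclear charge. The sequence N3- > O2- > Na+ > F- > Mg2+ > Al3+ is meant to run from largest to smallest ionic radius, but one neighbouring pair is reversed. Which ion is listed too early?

Na+

The pair Na+, F- is the wrong way round — both have 10 electrons but Z(Na)=11 > Z(F)=9, so Na+ should be the smaller of the two. All other adjacent pairs agree with periodic trends, so Na+ is the misplaced ion.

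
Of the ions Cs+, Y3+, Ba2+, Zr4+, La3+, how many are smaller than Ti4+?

Work out protons and electrons: Ti4+ (Z=22, 18 e⁻), Zr4+ (Z=40, 36 e⁻), Y3+ (Z=39, 36 e⁻), La3+ (Z=57, 54 e⁻), Ba2+ (Z=56, 54 e⁻), Cs+ (Z=55, 54 e⁻). Ti4+ < Zr4+ (same group, 1 shell fewer); Zr4+ < Y3+ (isoelectronic, higher Z=40 is smaller); Y3+ < La3+ (same group, period 5 vs 6); La3+ < Ba2+ (isoelectronic, higher Z=57 is smaller); Ba2+ < Cs+ (isoelectronic, higher Z=56 is smaller).
Relative to Ti4+, the ions that are smaller are none. That's 0.

0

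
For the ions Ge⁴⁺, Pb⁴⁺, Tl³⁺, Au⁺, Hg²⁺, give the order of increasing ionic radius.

Ge⁴⁺ < Pb⁴⁺ < Tl³⁺ < Hg²⁺ < Au⁺

Tabulating Z and e⁻: Ge⁴⁺ (Z=32, 28 e⁻), Pb⁴⁺ (Z=82, 78 e⁻), Tl³⁺ (Z=81, 78 e⁻), Hg²⁺ (Z=80, 78 e⁻), Au⁺ (Z=79, 78 e⁻). Ge⁴⁺ < Pb⁴⁺ (same group, 2 shells fewer); Pb⁴⁺ < Tl³⁺ (isoelectronic, higher Z=82 is smaller); Tl³⁺ < Hg²⁺ (isoelectronic, higher Z=81 is smaller); Hg²⁺ < Au⁺ (both 78 e⁻, Z=80>79).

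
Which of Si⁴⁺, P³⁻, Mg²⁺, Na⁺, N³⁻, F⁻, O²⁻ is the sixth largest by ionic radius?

Mg²⁺

Tabulating Z and e⁻: Si⁴⁺ (Z=14, 10 e⁻), Mg²⁺ (Z=12, 10 e⁻), Na⁺ (Z=11, 10 e⁻), F⁻ (Z=9, 10 e⁻), O²⁻ (Z=8, 10 e⁻), N³⁻ (Z=7, 10 e⁻), P³⁻ (Z=15, 18 e⁻). Si⁴⁺ < Mg²⁺ (both 10 e⁻, Z=14>12); Mg²⁺ < Na⁺ (both 10 e⁻, Z=12>11); Na⁺ < F⁻ (isoelectronic, higher Z=11 is smaller); F⁻ < O²⁻ (both 10 e⁻, Z=9>8); O²⁻ < N³⁻ (both 10 e⁻, Z=8>7); N³⁻ < P³⁻ (same group, 1 shell fewer).
Full ascending order: Si⁴⁺ < Mg²⁺ < Na⁺ < F⁻ < O²⁻ < N³⁻ < P³⁻. Counting from the largest, position 6 is Mg²⁺.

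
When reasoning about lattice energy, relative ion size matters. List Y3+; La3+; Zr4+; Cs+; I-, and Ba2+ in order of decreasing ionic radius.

Zr4+ has 36 e⁻ (Z=40), Y3+ has 36 e⁻ (Z=39), La3+ has 54 e⁻ (Z=57), Ba2+ has 54 e⁻ (Z=56), Cs+ has 54 e⁻ (Z=55), I- has 54 e⁻ (Z=53). Zr4+ < Y3+ (both 36 e⁻, Z=40>39); Y3+ < La3+ (same group, period 5 vs 6); La3+ < Ba2+ (both 54 e⁻, Z=57>56); Ba2+ < Cs+ (both 54 e⁻, Z=56>55); Cs+ < I- (both 54 e⁻, Z=55>53).

I- > Cs+ > Ba2+ > La3+ > Y3+ > Zr4+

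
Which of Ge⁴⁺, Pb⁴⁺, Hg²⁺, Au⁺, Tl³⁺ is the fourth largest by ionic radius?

Pb⁴⁺

First list Z and electron count for each: Ge⁴⁺ has 28 e⁻ (Z=32), Pb⁴⁺ has 78 e⁻ (Z=82), Tl³⁺ has 78 e⁻ (Z=81), Hg²⁺ has 78 e⁻ (Z=80), Au⁺ has 78 e⁻ (Z=79). Ge⁴⁺ < Pb⁴⁺ (same group, 2 shells fewer); Pb⁴⁺ < Tl³⁺ (both 78 e⁻, Z=82>81); Tl³⁺ < Hg²⁺ (isoelectronic, higher Z=81 is smaller); Hg²⁺ < Au⁺ (isoelectronic, higher Z=80 is smaller).
So the order is Ge⁴⁺ < Pb⁴⁺ < Tl³⁺ < Hg²⁺ < Au⁺; the 4th-largest ion is Pb⁴⁺.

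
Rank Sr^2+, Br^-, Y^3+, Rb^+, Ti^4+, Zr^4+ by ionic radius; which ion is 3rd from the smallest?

Y^3+

Tabulating Z and e⁻: Ti^4+ (Z=22, 18 e⁻), Zr^4+ (Z=40, 36 e⁻), Y^3+ (Z=39, 36 e⁻), Sr^2+ (Z=38, 36 e⁻), Rb^+ (Z=37, 36 e⁻), Br^- (Z=35, 36 e⁻). Ti^4+ < Zr^4+ (same group, period 4 vs 5); Zr^4+ < Y^3+ (both 36 e⁻, Z=40>39); Y^3+ < Sr^2+ (both 36 e⁻, Z=39>38); Sr^2+ < Rb^+ (isoelectronic, higher Z=38 is smaller); Rb^+ < Br^- (both 36 e⁻, Z=37>35).
Ordering: Ti^4+ < Zr^4+ < Y^3+ < Sr^2+ < Rb^+ < Br^-. The 3rd smallest is Y^3+.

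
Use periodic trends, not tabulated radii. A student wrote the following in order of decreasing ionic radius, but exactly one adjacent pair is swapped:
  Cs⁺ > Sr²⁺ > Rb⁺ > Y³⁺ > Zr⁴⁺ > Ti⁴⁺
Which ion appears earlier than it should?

Sr²⁺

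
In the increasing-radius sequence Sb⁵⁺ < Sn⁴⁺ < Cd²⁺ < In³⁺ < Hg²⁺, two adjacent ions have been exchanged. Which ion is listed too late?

In³⁺

The pair Cd²⁺, In³⁺ is the wrong way round — they are isoelectronic (46 e⁻) and In has more protons than Cd (49 vs 48), making In³⁺ smaller. All other adjacent pairs agree with periodic trends, so In³⁺ is the misplaced ion.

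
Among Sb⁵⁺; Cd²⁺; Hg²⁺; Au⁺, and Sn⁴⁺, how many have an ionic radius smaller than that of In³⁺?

Work out protons and electrons: Sb⁵⁺ (Z=51, 46 e⁻), Sn⁴⁺ (Z=50, 46 e⁻), In³⁺ (Z=49, 46 e⁻), Cd²⁺ (Z=48, 46 e⁻), Hg²⁺ (Z=80, 78 e⁻), Au⁺ (Z=79, 78 e⁻). Sb⁵⁺ < Sn⁴⁺ (both 46 e⁻, Z=51>50); Sn⁴⁺ < In³⁺ (isoelectronic, higher Z=50 is smaller); In³⁺ < Cd²⁺ (isoelectronic, higher Z=49 is smaller); Cd²⁺ < Hg²⁺ (same group, 1 shell fewer); Hg²⁺ < Au⁺ (both 78 e⁻, Z=80>79).
Ordering all of them (including In³⁺) by radius gives Sb⁵⁺ < Sn⁴⁺ < In³⁺ < Cd²⁺ < Hg²⁺ < Au⁺. Count: 2.

2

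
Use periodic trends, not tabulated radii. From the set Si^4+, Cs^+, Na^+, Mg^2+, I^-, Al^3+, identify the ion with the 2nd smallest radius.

Si^4+ (Z=14, 10 e⁻), Al^3+ (Z=13, 10 e⁻), Mg^2+ (Z=12, 10 e⁻), Na^+ (Z=11, 10 e⁻), Cs^+ (Z=55, 54 e⁻), I^- (Z=53, 54 e⁻). Si^4+ < Al^3+ (isoelectronic, higher Z=14 is smaller); Al^3+ < Mg^2+ (both 10 e⁻, Z=13>12); Mg^2+ < Na^+ (isoelectronic, higher Z=12 is smaller); Na^+ < Cs^+ (same group, 3 shells fewer); Cs^+ < I^- (isoelectronic, higher Z=55 is smaller).
Full ascending order: Si^4+ < Al^3+ < Mg^2+ < Na^+ < Cs^+ < I^-. Counting from the smallest, position 2 is Al^3+.

Al^3+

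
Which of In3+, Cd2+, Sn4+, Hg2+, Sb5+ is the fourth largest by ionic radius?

Sn4+

Sb5+ has 46 e⁻ (Z=51), Sn4+ has 46 e⁻ (Z=50), In3+ has 46 e⁻ (Z=49), Cd2+ has 46 e⁻ (Z=48), Hg2+ has 78 e⁻ (Z=80). Sb5+ < Sn4+ (both 46 e⁻, Z=51>50); Sn4+ < In3+ (isoelectronic, higher Z=50 is smaller); In3+ < Cd2+ (both 46 e⁻, Z=49>48); Cd2+ < Hg2+ (same group, period 5 vs 6).
That gives Sb5+ < Sn4+ < In3+ < Cd2+ < Hg2+. From the largest end, number 4 is Sn4+.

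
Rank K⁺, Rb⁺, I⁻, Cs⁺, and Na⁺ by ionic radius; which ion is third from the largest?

Work out protons and electrons: Na⁺ has 10 e⁻ (Z=11), K⁺ has 18 e⁻ (Z=19), Rb⁺ has 36 e⁻ (Z=37), Cs⁺ has 54 e⁻ (Z=55), I⁻ has 54 e⁻ (Z=53). Na⁺ < K⁺ (same group, 1 shell fewer); K⁺ < Rb⁺ (same group, period 4 vs 5); Rb⁺ < Cs⁺ (same group, period 5 vs 6); Cs⁺ < I⁻ (isoelectronic, higher Z=55 is smaller).
That gives Na⁺ < K⁺ < Rb⁺ < Cs⁺ < I⁻. From the largest end, number 3 is Rb⁺.

Rb⁺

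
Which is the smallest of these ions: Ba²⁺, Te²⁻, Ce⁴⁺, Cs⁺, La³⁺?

Ce⁴⁺

These species are isoelectronic with 54 electrons. The only difference is the number of protons: Ce⁴⁺ (Z=58), La³⁺ (Z=57), Ba²⁺ (Z=56), Cs⁺ (Z=55), Te²⁻ (Z=52). The strongest nuclear pull (Ce⁴⁺) gives the smallest ion.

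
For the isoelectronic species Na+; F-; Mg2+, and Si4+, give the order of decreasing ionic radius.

F- > Na+ > Mg2+ > Si4+

All of these have 10 electrons (isoelectronic). With the same electron cloud, the ion with the most protons pulls it in tightest. Nuclear charges: Si4+ (Z=14), Mg2+ (Z=12), Na+ (Z=11), F- (Z=9). Highest Z is smallest.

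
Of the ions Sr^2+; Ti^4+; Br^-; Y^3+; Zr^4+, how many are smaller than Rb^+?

4

First list Z and electron count for each: Ti^4+ has 18 e⁻ (Z=22), Zr^4+ has 36 e⁻ (Z=40), Y^3+ has 36 e⁻ (Z=39), Sr^2+ has 36 e⁻ (Z=38), Rb^+ has 36 e⁻ (Z=37), Br^- has 36 e⁻ (Z=35). Ti^4+ < Zr^4+ (same group, period 4 vs 5); Zr^4+ < Y^3+ (isoelectronic, higher Z=40 is smaller); Y^3+ < Sr^2+ (isoelectronic, higher Z=39 is smaller); Sr^2+ < Rb^+ (isoelectronic, higher Z=38 is smaller); Rb^+ < Br^- (isoelectronic, higher Z=37 is smaller).
Overall: Ti^4+ < Zr^4+ < Y^3+ < Sr^2+ < Rb^+ < Br^-. Rb^+ has 4 below it and 1 above. So 4 are smaller.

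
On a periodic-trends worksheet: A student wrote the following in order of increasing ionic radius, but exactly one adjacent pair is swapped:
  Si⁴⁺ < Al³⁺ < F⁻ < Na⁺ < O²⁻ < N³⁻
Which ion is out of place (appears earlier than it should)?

F⁻

Compare adjacent ions: Na⁺ and F⁻ share 10 electrons; the higher nuclear charge on Na (Z=11) contracts it more, so Na⁺ < F⁻ — yet in this increasing list F⁻ sits before Na⁺. Nothing else is reversed, so F⁻ should move one place to the right.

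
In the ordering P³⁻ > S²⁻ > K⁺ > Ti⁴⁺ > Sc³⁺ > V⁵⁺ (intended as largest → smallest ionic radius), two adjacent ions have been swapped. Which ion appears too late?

Scanning neighbour by neighbour, only Ti⁴⁺/Sc³⁺ violates a trend: Ti⁴⁺ and Sc³⁺ share 18 electrons; the higher nuclear charge on Ti (Z=22) contracts it more, so Ti⁴⁺ < Sc³⁺. That makes Sc³⁺ the one sitting a position late relative to where it belongs.

Sc³⁺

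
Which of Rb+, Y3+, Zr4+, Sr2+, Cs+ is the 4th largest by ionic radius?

Y3+

First list Z and electron count for each: Zr4+ has 36 e⁻ (Z=40), Y3+ has 36 e⁻ (Z=39), Sr2+ has 36 e⁻ (Z=38), Rb+ has 36 e⁻ (Z=37), Cs+ has 54 e⁻ (Z=55). Zr4+ < Y3+ (isoelectronic, higher Z=40 is smaller); Y3+ < Sr2+ (both 36 e⁻, Z=39>38); Sr2+ < Rb+ (both 36 e⁻, Z=38>37); Rb+ < Cs+ (same group, 1 shell fewer).
That gives Zr4+ < Y3+ < Sr2+ < Rb+ < Cs+. From the largest end, number 4 is Y3+.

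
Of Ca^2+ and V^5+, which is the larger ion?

Ca^2+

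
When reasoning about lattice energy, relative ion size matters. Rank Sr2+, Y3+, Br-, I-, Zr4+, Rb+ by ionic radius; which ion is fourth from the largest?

First list Z and electron count for each: Zr4+ (Z=40, 36 e⁻), Y3+ (Z=39, 36 e⁻), Sr2+ (Z=38, 36 e⁻), Rb+ (Z=37, 36 e⁻), Br- (Z=35, 36 e⁻), I- (Z=53, 54 e⁻). Zr4+ < Y3+ (both 36 e⁻, Z=40>39); Y3+ < Sr2+ (both 36 e⁻, Z=39>38); Sr2+ < Rb+ (both 36 e⁻, Z=38>37); Rb+ < Br- (isoelectronic, higher Z=37 is smaller); Br- < I- (same group, period 4 vs 5).
So the order is Zr4+ < Y3+ < Sr2+ < Rb+ < Br- < I-; the 4th-largest ion is Sr2+.

Sr2+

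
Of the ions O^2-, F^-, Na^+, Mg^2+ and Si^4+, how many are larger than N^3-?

0

These species are isoelectronic with 10 electrons. The only difference is the number of protons: Si^4+ (Z=14), Mg^2+ (Z=12), Na^+ (Z=11), F^- (Z=9), O^2- (Z=8), N^3- (Z=7). The strongest nuclear pull (Si^4+) gives the smallest ion.
Overall: Si^4+ < Mg^2+ < Na^+ < F^- < O^2- < N^3-. N^3- has 5 below it and 0 above. Count: 0.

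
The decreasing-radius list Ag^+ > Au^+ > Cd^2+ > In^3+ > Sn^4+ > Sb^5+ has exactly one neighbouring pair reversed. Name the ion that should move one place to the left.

Check each adjacent pair. Ag^+ and Au^+ are reversed: Ag^+ and Au^+ are in one column with the same charge; the lighter period-5 ion has one fewer shell and is smaller. No other neighbouring pair contradicts the periodic trends, so Au^+ is the ion listed too late.

Au^+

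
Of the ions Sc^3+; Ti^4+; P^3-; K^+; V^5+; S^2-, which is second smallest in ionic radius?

Isoelectronic series (18 e⁻ each). Size is set by nuclear charge: more protons means a smaller ion. V^5+ (Z=23), Ti^4+ (Z=22), Sc^3+ (Z=21), K^+ (Z=19), S^2- (Z=16), P^3- (Z=15).
So the order is V^5+ < Ti^4+ < Sc^3+ < K^+ < S^2- < P^3-; the 2nd-smallest ion is Ti^4+.

Ti^4+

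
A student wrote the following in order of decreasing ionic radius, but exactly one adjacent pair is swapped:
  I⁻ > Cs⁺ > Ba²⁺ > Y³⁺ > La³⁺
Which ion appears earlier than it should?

Y³⁺

Check each adjacent pair. Y³⁺ and La³⁺ are reversed: both in group 3 with the same charge; Y³⁺ (period 5) has the smaller radius. No other neighbouring pair contradicts the periodic trends, so Y³⁺ is the ion listed too early.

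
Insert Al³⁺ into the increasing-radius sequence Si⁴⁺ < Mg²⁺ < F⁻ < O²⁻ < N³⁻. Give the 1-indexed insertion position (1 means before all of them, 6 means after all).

All of these have 10 electrons (isoelectronic). With the same electron cloud, the ion with the most protons pulls it in tightest. Nuclear charges: Si⁴⁺ (Z=14), Al³⁺ (Z=13), Mg²⁺ (Z=12), F⁻ (Z=9), O²⁻ (Z=8), N³⁻ (Z=7). Highest Z is smallest.
Putting Al³⁺ in gives Si⁴⁺ < Al³⁺ < Mg²⁺ < F⁻ < O²⁻ < N³⁻; it lands at slot 2.

2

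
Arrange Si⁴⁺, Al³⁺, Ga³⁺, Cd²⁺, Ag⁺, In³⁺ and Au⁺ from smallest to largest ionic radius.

Si⁴⁺ < Al³⁺ < Ga³⁺ < In³⁺ < Cd²⁺ < Ag⁺ < Au⁺

Electron counts and nuclear charges: Si⁴⁺: 10 e⁻, Z=14, Al³⁺: 10 e⁻, Z=13, Ga³⁺: 28 e⁻, Z=31, In³⁺: 46 e⁻, Z=49, Cd²⁺: 46 e⁻, Z=48, Ag⁺: 46 e⁻, Z=47, Au⁺: 78 e⁻, Z=79. Si⁴⁺ < Al³⁺ (both 10 e⁻, Z=14>13); Al³⁺ < Ga³⁺ (same group, 1 shell fewer); Ga³⁺ < In³⁺ (same group, 1 shell fewer); In³⁺ < Cd²⁺ (isoelectronic, higher Z=49 is smaller); Cd²⁺ < Ag⁺ (isoelectronic, higher Z=48 is smaller); Ag⁺ < Au⁺ (same group, period 5 vs 6).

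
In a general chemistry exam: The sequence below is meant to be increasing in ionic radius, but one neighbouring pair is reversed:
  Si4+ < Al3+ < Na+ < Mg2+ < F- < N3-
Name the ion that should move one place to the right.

Scanning neighbour by neighbour, only Na+/Mg2+ violates a trend: both have 10 electrons but Z(Mg)=12 > Z(Na)=11, so Mg2+ should be the smaller of the two. That makes Na+ the one sitting a position early relative to where it belongs.

Na+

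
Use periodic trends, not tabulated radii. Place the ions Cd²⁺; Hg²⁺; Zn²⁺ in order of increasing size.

These ions sit in one column with identical charge. Each step down the periodic table adds a principal shell, increasing the radius.

Zn²⁺ < Cd²⁺ < Hg²⁺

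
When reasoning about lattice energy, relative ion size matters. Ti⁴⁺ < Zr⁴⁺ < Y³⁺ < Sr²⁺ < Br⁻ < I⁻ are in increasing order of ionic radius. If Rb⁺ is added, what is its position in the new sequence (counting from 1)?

First list Z and electron count for each: Ti⁴⁺ (Z=22, 18 e⁻), Zr⁴⁺ (Z=40, 36 e⁻), Y³⁺ (Z=39, 36 e⁻), Sr²⁺ (Z=38, 36 e⁻), Rb⁺ (Z=37, 36 e⁻), Br⁻ (Z=35, 36 e⁻), I⁻ (Z=53, 54 e⁻). Ti⁴⁺ < Zr⁴⁺ (same group, 1 shell fewer); Zr⁴⁺ < Y³⁺ (both 36 e⁻, Z=40>39); Y³⁺ < Sr²⁺ (isoelectronic, higher Z=39 is smaller); Sr²⁺ < Rb⁺ (isoelectronic, higher Z=38 is smaller); Rb⁺ < Br⁻ (both 36 e⁻, Z=37>35); Br⁻ < I⁻ (same group, 1 shell fewer).
The complete sequence is Ti⁴⁺ < Zr⁴⁺ < Y³⁺ < Sr²⁺ < Rb⁺ < Br⁻ < I⁻. Rb⁺ sits at position 5.

5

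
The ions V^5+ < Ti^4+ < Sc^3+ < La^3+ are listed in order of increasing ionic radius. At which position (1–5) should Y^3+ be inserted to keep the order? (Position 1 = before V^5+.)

4

Tabulating Z and e⁻: V^5+: 18 e⁻, Z=23, Ti^4+: 18 e⁻, Z=22, Sc^3+: 18 e⁻, Z=21, Y^3+: 36 e⁻, Z=39, La^3+: 54 e⁻, Z=57. V^5+ < Ti^4+ (isoelectronic, higher Z=23 is smaller); Ti^4+ < Sc^3+ (both 18 e⁻, Z=22>21); Sc^3+ < Y^3+ (same group, 1 shell fewer); Y^3+ < La^3+ (same group, period 5 vs 6).
Putting Y^3+ in gives V^5+ < Ti^4+ < Sc^3+ < Y^3+ < La^3+; it lands at slot 4.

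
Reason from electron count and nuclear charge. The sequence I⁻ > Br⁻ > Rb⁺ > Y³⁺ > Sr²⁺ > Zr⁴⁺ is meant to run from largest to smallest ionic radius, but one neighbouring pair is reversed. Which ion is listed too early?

Compare adjacent ions: both have 36 electrons but Z(Y)=39 > Z(Sr)=38, so Y³⁺ should be the smaller of the two — yet in this decreasing list Y³⁺ sits before Sr²⁺. Nothing else is reversed, so Y³⁺ should move one place to the right.

Y³⁺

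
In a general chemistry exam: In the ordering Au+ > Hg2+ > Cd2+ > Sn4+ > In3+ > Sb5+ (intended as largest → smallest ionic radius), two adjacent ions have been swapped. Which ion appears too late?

Scanning neighbour by neighbour, only Sn4+/In3+ violates a trend: they are isoelectronic (46 e⁻) and Sn has more protons than In (50 vs 49), making Sn4+ smaller. That makes In3+ the one sitting a position late relative to where it belongs.

In3+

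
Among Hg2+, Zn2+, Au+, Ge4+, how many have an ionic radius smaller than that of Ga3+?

1

Work out protons and electrons: Ge4+ has 28 e⁻ (Z=32), Ga3+ has 28 e⁻ (Z=31), Zn2+ has 28 e⁻ (Z=30), Hg2+ has 78 e⁻ (Z=80), Au+ has 78 e⁻ (Z=79). Ge4+ < Ga3+ (both 28 e⁻, Z=32>31); Ga3+ < Zn2+ (isoelectronic, higher Z=31 is smaller); Zn2+ < Hg2+ (same group, period 4 vs 6); Hg2+ < Au+ (both 78 e⁻, Z=80>79).
Relative to Ga3+, the ions that are smaller are Ge4+. So 1 is smaller.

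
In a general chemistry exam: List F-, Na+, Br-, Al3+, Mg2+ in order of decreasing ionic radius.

Tabulating Z and e⁻: Al3+ (Z=13, 10 e⁻), Mg2+ (Z=12, 10 e⁻), Na+ (Z=11, 10 e⁻), F- (Z=9, 10 e⁻), Br- (Z=35, 36 e⁻). Al3+ < Mg2+ (isoelectronic, higher Z=13 is smaller); Mg2+ < Na+ (both 10 e⁻, Z=12>11); Na+ < F- (both 10 e⁻, Z=11>9); F- < Br- (same group, 2 shells fewer).

Br- > F- > Na+ > Mg2+ > Al3+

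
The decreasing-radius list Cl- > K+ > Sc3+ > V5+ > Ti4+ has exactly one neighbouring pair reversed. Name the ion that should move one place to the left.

Ti4+

Scanning neighbour by neighbour, only V5+/Ti4+ violates a trend: both have 18 electrons but Z(V)=23 > Z(Ti)=22, so V5+ should be the smaller of the two. That makes Ti4+ the one sitting a position late relative to where it belongs.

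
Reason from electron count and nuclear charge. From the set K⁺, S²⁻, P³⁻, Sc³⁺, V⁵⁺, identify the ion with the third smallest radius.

K⁺

Isoelectronic series (18 e⁻ each). Size is set by nuclear charge: more protons means a smaller ion. V⁵⁺ (Z=23), Sc³⁺ (Z=21), K⁺ (Z=19), S²⁻ (Z=16), P³⁻ (Z=15).
That gives V⁵⁺ < Sc³⁺ < K⁺ < S²⁻ < P³⁻. From the smallest end, number 3 is K⁺.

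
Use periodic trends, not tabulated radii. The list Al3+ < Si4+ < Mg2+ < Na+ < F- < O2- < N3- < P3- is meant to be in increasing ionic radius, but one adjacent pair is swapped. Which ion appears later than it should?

Si4+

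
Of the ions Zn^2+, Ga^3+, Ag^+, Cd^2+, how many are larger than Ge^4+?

4

Tabulating Z and e⁻: Ge^4+: 28 e⁻, Z=32, Ga^3+: 28 e⁻, Z=31, Zn^2+: 28 e⁻, Z=30, Cd^2+: 46 e⁻, Z=48, Ag^+: 46 e⁻, Z=47. Ge^4+ < Ga^3+ (both 28 e⁻, Z=32>31); Ga^3+ < Zn^2+ (both 28 e⁻, Z=31>30); Zn^2+ < Cd^2+ (same group, period 4 vs 5); Cd^2+ < Ag^+ (both 46 e⁻, Z=48>47).
Placing each against Ge^4+: smaller — none; larger — Ga^3+, Zn^2+, Cd^2+, Ag^+. Count: 4.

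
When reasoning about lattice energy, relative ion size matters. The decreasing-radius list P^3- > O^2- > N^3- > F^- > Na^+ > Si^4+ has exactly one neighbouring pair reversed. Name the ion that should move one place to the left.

N^3-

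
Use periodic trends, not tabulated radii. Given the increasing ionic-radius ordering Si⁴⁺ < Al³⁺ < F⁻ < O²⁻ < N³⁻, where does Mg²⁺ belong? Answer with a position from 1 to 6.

3

Each ion has 10 electrons. The ranking follows nuclear charge in reverse — greater Z gives a smaller radius. Si⁴⁺ (Z=14), Al³⁺ (Z=13), Mg²⁺ (Z=12), F⁻ (Z=9), O²⁻ (Z=8), N³⁻ (Z=7).
The complete sequence is Si⁴⁺ < Al³⁺ < Mg²⁺ < F⁻ < O²⁻ < N³⁻. Mg²⁺ sits at position 3.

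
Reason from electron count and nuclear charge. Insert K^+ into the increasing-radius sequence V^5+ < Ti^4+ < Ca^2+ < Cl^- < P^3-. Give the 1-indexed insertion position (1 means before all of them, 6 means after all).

4

Isoelectronic series (18 e⁻ each). Size is set by nuclear charge: more protons means a smaller ion. V^5+ (Z=23), Ti^4+ (Z=22), Ca^2+ (Z=20), K^+ (Z=19), Cl^- (Z=17), P^3- (Z=15).
With K^+ included the full order is V^5+ < Ti^4+ < Ca^2+ < K^+ < Cl^- < P^3-, so it takes position 4.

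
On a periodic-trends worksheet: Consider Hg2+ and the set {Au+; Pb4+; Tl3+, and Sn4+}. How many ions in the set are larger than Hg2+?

Sn4+ (Z=50, 46 e⁻), Pb4+ (Z=82, 78 e⁻), Tl3+ (Z=81, 78 e⁻), Hg2+ (Z=80, 78 e⁻), Au+ (Z=79, 78 e⁻). Sn4+ < Pb4+ (same group, period 5 vs 6); Pb4+ < Tl3+ (both 78 e⁻, Z=82>81); Tl3+ < Hg2+ (isoelectronic, higher Z=81 is smaller); Hg2+ < Au+ (isoelectronic, higher Z=80 is smaller).
Relative to Hg2+, the ions that are larger are Au+. That's 1.

1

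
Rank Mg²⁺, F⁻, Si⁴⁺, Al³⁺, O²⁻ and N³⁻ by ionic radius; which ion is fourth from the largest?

Each ion has 10 electrons. The ranking follows nuclear charge in reverse — greater Z gives a smaller radius. Si⁴⁺ (Z=14), Al³⁺ (Z=13), Mg²⁺ (Z=12), F⁻ (Z=9), O²⁻ (Z=8), N³⁻ (Z=7).
Full ascending order: Si⁴⁺ < Al³⁺ < Mg²⁺ < F⁻ < O²⁻ < N³⁻. Counting from the largest, position 4 is Mg²⁺.

Mg²⁺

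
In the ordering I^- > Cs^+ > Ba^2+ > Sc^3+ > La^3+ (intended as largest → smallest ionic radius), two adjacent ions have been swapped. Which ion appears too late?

Check each adjacent pair. Sc^3+ and La^3+ are reversed: same group and charge — period 4 sits above period 6, so Sc^3+ is smaller. No other neighbouring pair contradicts the periodic trends, so La^3+ is the ion listed too late.

La^3+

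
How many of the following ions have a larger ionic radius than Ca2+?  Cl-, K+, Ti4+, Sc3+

Isoelectronic series (18 e⁻ each). Size is set by nuclear charge: more protons means a smaller ion. Ti4+ (Z=22), Sc3+ (Z=21), Ca2+ (Z=20), K+ (Z=19), Cl- (Z=17).
Placing each against Ca2+: smaller — Ti4+, Sc3+; larger — K+, Cl-. So 2 are larger.

2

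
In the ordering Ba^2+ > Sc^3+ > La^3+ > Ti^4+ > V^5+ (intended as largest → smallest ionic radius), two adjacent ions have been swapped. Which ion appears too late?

La^3+

Check each adjacent pair. Sc^3+ and La^3+ are reversed: same group and charge — period 4 sits above period 6, so Sc^3+ is smaller. No other neighbouring pair contradicts the periodic trends, so La^3+ is the ion listed too late.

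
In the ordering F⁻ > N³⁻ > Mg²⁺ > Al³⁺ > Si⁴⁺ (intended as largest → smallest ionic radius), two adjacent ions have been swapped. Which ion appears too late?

N³⁻

Compare adjacent ions: they are isoelectronic (10 e⁻) and F has more protons than N (9 vs 7), making F⁻ smaller — yet in this decreasing list F⁻ sits before N³⁻. Nothing else is reversed, so N³⁻ should move one place to the left.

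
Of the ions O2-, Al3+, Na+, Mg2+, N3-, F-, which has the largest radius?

N3-

Each ion has 10 electrons. The ranking follows nuclear charge in reverse — greater Z gives a smaller radius. Al3+ (Z=13), Mg2+ (Z=12), Na+ (Z=11), F- (Z=9), O2- (Z=8), N3- (Z=7).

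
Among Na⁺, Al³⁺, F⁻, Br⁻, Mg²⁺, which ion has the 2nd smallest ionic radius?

Al³⁺ has 10 e⁻ (Z=13), Mg²⁺ has 10 e⁻ (Z=12), Na⁺ has 10 e⁻ (Z=11), F⁻ has 10 e⁻ (Z=9), Br⁻ has 36 e⁻ (Z=35). Al³⁺ < Mg²⁺ (both 10 e⁻, Z=13>12); Mg²⁺ < Na⁺ (both 10 e⁻, Z=12>11); Na⁺ < F⁻ (both 10 e⁻, Z=11>9); F⁻ < Br⁻ (same group, period 2 vs 4).
Ordering: Al³⁺ < Mg²⁺ < Na⁺ < F⁻ < Br⁻. The 2nd smallest is Mg²⁺.

Mg²⁺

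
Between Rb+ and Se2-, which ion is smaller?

These species are isoelectronic with 36 electrons. The only difference is the number of protons: Rb+ (Z=37), Se2- (Z=34). The strongest nuclear pull (Rb+) gives the smallest ion.

Rb+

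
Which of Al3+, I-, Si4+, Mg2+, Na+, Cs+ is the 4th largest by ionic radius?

Mg2+

Electron counts and nuclear charges: Si4+ (Z=14, 10 e⁻), Al3+ (Z=13, 10 e⁻), Mg2+ (Z=12, 10 e⁻), Na+ (Z=11, 10 e⁻), Cs+ (Z=55, 54 e⁻), I- (Z=53, 54 e⁻). Si4+ < Al3+ (both 10 e⁻, Z=14>13); Al3+ < Mg2+ (both 10 e⁻, Z=13>12); Mg2+ < Na+ (both 10 e⁻, Z=12>11); Na+ < Cs+ (same group, 3 shells fewer); Cs+ < I- (isoelectronic, higher Z=55 is smaller).
Full ascending order: Si4+ < Al3+ < Mg2+ < Na+ < Cs+ < I-. Counting from the largest, position 4 is Mg2+.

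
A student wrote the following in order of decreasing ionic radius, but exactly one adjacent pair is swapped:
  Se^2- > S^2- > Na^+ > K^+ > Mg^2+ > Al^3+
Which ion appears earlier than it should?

Na^+

Compare adjacent ions: Na^+ and K^+ are in one column with the same charge; the lighter period-3 ion has one fewer shell and is smaller — yet in this decreasing list Na^+ sits before K^+. Nothing else is reversed, so Na^+ should move one place to the right.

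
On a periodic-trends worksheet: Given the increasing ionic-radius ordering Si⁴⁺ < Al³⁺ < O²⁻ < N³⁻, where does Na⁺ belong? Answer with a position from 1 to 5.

3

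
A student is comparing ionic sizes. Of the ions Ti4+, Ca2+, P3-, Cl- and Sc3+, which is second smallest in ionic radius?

Each ion has 18 electrons. The ranking follows nuclear charge in reverse — greater Z gives a smaller radius. Ti4+ (Z=22), Sc3+ (Z=21), Ca2+ (Z=20), Cl- (Z=17), P3- (Z=15).
Ordering: Ti4+ < Sc3+ < Ca2+ < Cl- < P3-. The second smallest is Sc3+.

Sc3+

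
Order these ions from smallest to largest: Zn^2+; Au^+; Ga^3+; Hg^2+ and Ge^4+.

First list Z and electron count for each: Ge^4+: 28 e⁻, Z=32, Ga^3+: 28 e⁻, Z=31, Zn^2+: 28 e⁻, Z=30, Hg^2+: 78 e⁻, Z=80, Au^+: 78 e⁻, Z=79. Ge^4+ < Ga^3+ (isoelectronic, higher Z=32 is smaller); Ga^3+ < Zn^2+ (both 28 e⁻, Z=31>30); Zn^2+ < Hg^2+ (same group, 2 shells fewer); Hg^2+ < Au^+ (isoelectronic, higher Z=80 is smaller).

Ge^4+ < Ga^3+ < Zn^2+ < Hg^2+ < Au^+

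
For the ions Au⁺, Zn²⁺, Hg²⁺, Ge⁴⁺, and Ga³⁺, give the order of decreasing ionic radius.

Au⁺ > Hg²⁺ > Zn²⁺ > Ga³⁺ > Ge⁴⁺

First list Z and electron count for each: Ge⁴⁺ has 28 e⁻ (Z=32), Ga³⁺ has 28 e⁻ (Z=31), Zn²⁺ has 28 e⁻ (Z=30), Hg²⁺ has 78 e⁻ (Z=80), Au⁺ has 78 e⁻ (Z=79). Ge⁴⁺ < Ga³⁺ (isoelectronic, higher Z=32 is smaller); Ga³⁺ < Zn²⁺ (isoelectronic, higher Z=31 is smaller); Zn²⁺ < Hg²⁺ (same group, 2 shells fewer); Hg²⁺ < Au⁺ (both 78 e⁻, Z=80>79).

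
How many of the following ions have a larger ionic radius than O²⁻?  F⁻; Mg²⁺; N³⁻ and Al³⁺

All of these have 10 electrons (isoelectronic). With the same electron cloud, the ion with the most protons pulls it in tightest. Nuclear charges: Al³⁺ (Z=13), Mg²⁺ (Z=12), F⁻ (Z=9), O²⁻ (Z=8), N³⁻ (Z=7). Highest Z is smallest.
Relative to O²⁻, the ions that are larger are N³⁻. So 1 is larger.

1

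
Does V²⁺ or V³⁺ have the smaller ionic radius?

V³⁺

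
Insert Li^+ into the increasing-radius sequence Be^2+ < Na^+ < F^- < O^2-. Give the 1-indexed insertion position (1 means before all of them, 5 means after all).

2

Be^2+ has 2 e⁻ (Z=4), Li^+ has 2 e⁻ (Z=3), Na^+ has 10 e⁻ (Z=11), F^- has 10 e⁻ (Z=9), O^2- has 10 e⁻ (Z=8). Be^2+ < Li^+ (isoelectronic, higher Z=4 is smaller); Li^+ < Na^+ (same group, period 2 vs 3); Na^+ < F^- (isoelectronic, higher Z=11 is smaller); F^- < O^2- (both 10 e⁻, Z=9>8).
Putting Li^+ in gives Be^2+ < Li^+ < Na^+ < F^- < O^2-; it lands at slot 2.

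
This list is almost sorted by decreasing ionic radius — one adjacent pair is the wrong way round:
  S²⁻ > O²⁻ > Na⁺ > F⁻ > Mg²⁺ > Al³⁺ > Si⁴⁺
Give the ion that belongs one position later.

Compare adjacent ions: Na⁺ and F⁻ share 10 electrons; the higher nuclear charge on Na (Z=11) contracts it more, so Na⁺ < F⁻ — yet in this decreasing list Na⁺ sits before F⁻. Nothing else is reversed, so Na⁺ should move one place to the right.

Na⁺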